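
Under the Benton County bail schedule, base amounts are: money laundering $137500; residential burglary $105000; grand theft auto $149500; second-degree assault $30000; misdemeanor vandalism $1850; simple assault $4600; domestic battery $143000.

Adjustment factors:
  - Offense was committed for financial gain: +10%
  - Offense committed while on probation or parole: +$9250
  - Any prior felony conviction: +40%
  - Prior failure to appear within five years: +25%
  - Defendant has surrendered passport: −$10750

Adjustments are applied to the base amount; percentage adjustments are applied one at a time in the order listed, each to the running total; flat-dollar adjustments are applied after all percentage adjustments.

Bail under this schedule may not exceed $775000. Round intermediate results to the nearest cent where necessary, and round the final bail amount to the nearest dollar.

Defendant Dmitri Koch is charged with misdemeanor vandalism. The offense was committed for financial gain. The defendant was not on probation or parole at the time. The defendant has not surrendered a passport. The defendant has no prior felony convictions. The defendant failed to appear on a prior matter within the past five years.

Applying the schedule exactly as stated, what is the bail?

$2544

Base amounts from the schedule: misdemeanor vandalism $1850.
Single charge. Combined base = $1850.
Offense was committed for financial gain (+10%): $1850 × 1.1 = $2035.
Prior failure to appear within five years (+25%): $2035 × 1.25 = $2543.75.
$2543.75 is within the $775000 maximum.
Rounded to the nearest dollar: $2544.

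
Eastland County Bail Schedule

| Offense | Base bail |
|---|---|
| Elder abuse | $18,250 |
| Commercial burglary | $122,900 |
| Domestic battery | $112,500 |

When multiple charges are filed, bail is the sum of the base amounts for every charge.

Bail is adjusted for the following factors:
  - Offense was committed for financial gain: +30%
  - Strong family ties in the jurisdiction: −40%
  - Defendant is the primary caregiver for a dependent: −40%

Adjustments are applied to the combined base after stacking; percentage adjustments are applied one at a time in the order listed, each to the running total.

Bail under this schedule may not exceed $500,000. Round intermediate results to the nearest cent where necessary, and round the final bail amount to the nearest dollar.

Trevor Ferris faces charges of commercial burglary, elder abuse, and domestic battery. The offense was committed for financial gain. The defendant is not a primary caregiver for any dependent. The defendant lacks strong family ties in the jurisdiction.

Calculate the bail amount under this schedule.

$329,745

Base amounts from the schedule: commercial burglary $122,900; elder abuse $18,250; domestic battery $112,500.
Stacking rule: sum of all bases. $122,900 + $18,250 + $112,500 = $253,650.
Offense was committed for financial gain (+30%): $253,650 × 1.3 = $329,745.
$329,745 is within the $500,000 maximum.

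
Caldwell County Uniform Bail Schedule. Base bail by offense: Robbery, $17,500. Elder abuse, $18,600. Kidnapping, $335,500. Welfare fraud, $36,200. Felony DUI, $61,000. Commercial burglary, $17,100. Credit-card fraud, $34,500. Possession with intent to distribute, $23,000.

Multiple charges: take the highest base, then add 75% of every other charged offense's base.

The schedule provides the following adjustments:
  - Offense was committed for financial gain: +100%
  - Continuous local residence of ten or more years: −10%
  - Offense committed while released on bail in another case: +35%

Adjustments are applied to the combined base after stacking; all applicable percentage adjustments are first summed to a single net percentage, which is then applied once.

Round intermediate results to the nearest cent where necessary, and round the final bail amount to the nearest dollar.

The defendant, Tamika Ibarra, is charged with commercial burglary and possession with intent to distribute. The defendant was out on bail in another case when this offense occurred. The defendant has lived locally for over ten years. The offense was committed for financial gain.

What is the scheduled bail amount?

Base amounts from the schedule: commercial burglary $17,100; possession with intent to distribute $23,000.
Stacking rule: highest base plus 75% of each additional charge. Highest is possession with intent to distribute at $23,000. Additional: $17,100 × 75% = $12,825. Combined base = $23,000 + $12,825 = $35,825.
Net percentage adjustment: +100% −10% +35% = +125%. $35,825 × 2.25 = $80,606.25.
Rounded to the nearest dollar: $80,606.

$80,606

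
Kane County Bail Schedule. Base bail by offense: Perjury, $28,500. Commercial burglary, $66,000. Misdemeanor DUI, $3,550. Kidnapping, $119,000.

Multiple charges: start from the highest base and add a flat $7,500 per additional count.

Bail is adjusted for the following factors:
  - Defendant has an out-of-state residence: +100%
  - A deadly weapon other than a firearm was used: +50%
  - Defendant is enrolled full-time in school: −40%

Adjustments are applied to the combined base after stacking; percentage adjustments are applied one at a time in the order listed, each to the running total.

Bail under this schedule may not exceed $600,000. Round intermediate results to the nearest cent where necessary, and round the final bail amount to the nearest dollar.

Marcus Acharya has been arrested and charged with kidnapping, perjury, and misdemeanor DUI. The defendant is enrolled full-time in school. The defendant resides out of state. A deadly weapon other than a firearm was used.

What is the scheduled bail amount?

Base amounts from the schedule: kidnapping $119,000; perjury $28,500; misdemeanor DUI $3,550.
Stacking rule: highest base plus $7,500 per additional charge. Highest is kidnapping at $119,000; 2 additional charges → +$15,000. Combined base = $134,000.
Defendant has an out-of-state residence (+100%): $134,000 × 2 = $268,000.
A deadly weapon other than a firearm was used (+50%): $268,000 × 1.5 = $402,000.
Defendant is enrolled full-time in school (−40%): $402,000 × 0.6 = $241,200.
$241,200 is within the $600,000 maximum.

$241,200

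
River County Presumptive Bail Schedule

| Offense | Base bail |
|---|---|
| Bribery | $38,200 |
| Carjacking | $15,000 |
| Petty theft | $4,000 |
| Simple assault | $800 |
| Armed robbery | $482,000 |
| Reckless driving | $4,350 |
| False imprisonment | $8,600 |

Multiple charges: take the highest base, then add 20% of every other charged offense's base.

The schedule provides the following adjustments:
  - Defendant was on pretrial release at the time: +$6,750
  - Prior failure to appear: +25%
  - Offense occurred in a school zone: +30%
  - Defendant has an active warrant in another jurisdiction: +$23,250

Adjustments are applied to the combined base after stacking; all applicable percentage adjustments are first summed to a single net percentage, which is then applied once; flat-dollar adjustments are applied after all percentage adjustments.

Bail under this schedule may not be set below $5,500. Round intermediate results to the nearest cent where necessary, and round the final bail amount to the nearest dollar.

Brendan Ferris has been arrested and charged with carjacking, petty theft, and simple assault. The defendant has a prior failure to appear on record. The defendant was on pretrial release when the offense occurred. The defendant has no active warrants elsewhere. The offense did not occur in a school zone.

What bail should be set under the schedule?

Base amounts from the schedule: carjacking $15,000; petty theft $4,000; simple assault $800.
Stacking rule: highest base plus 20% of each additional charge. Highest is carjacking at $15,000. Additional: $4,000 × 20% = $800; $800 × 20% = $160. Combined base = $15,000 + $960 = $15,960.
Prior failure to appear (+25%): $15,960 × 1.25 = $19,950.
Defendant was on pretrial release at the time (+$6,750 flat): $19,950 + $6,750 = $26,700.
$26,700 is at or above the $5,500 minimum.

$26,700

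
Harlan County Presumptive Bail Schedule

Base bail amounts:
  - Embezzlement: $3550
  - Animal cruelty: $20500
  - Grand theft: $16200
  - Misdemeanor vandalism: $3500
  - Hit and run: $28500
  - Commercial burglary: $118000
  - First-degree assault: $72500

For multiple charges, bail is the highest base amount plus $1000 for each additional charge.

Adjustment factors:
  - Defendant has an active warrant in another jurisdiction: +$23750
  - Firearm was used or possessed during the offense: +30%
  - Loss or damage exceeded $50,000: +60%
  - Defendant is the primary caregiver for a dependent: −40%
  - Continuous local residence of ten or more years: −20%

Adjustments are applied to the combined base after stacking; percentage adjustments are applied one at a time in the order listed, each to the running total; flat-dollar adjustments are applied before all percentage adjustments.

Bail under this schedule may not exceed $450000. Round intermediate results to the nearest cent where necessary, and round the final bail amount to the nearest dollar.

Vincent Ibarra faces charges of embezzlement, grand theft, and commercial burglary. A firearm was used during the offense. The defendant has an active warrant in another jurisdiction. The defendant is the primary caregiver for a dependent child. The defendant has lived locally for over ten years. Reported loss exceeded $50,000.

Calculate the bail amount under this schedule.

Base amounts from the schedule: embezzlement $3550; grand theft $16200; commercial burglary $118000.
Stacking rule: highest base plus $1000 per additional charge. Highest is commercial burglary at $118000; 2 additional charges → +$2000. Combined base = $120000.
Defendant has an active warrant in another jurisdiction (+$23750 flat): $120000 + $23750 = $143750.
Firearm was used or possessed during the offense (+30%): $143750 × 1.3 = $186875.
Loss or damage exceeded $50,000 (+60%): $186875 × 1.6 = $299000.
Defendant is the primary caregiver for a dependent (−40%): $299000 × 0.6 = $179400.
Continuous local residence of ten or more years (−20%): $179400 × 0.8 = $143520.
$143520 is within the $450000 maximum.

$143520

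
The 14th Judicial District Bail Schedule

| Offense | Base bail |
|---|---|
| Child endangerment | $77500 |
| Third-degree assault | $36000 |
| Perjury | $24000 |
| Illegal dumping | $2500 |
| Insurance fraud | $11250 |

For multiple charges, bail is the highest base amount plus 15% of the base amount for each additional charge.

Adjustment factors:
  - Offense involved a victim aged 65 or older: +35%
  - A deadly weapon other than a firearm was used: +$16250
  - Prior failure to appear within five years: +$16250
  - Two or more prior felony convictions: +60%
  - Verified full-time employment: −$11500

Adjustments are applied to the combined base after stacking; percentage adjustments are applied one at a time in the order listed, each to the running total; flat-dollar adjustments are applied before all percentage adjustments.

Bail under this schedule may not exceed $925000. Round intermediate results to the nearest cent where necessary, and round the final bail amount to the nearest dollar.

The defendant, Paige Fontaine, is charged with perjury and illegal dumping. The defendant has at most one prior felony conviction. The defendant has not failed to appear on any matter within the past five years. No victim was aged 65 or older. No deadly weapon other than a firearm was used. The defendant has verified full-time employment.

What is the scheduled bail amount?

$12875

Base amounts from the schedule: perjury $24000; illegal dumping $2500.
Stacking rule: highest base plus 15% of each additional charge. Highest is perjury at $24000. Additional: $2500 × 15% = $375. Combined base = $24000 + $375 = $24375.
Verified full-time employment (−$11500 flat): $24375 − $11500 = $12875.
$12875 is within the $925000 maximum.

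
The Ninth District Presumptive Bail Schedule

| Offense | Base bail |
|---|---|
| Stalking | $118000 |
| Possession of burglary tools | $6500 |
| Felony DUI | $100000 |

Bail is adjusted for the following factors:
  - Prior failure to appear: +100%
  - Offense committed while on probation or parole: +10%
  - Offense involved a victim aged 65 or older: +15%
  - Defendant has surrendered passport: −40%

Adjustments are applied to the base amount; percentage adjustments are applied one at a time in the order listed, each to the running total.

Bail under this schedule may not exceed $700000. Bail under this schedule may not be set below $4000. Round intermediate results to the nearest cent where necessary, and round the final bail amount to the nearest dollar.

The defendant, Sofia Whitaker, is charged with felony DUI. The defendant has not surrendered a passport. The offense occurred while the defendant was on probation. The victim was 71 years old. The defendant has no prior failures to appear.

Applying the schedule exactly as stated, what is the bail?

Base amounts from the schedule: felony DUI $100000.
Single charge. Combined base = $100000.
Offense committed while on probation or parole (+10%): $100000 × 1.1 = $110000.
Offense involved a victim aged 65 or older (+15%): $110000 × 1.15 = $126500.
$126500 is within the $700000 maximum.
$126500 is at or above the $4000 minimum.

$126500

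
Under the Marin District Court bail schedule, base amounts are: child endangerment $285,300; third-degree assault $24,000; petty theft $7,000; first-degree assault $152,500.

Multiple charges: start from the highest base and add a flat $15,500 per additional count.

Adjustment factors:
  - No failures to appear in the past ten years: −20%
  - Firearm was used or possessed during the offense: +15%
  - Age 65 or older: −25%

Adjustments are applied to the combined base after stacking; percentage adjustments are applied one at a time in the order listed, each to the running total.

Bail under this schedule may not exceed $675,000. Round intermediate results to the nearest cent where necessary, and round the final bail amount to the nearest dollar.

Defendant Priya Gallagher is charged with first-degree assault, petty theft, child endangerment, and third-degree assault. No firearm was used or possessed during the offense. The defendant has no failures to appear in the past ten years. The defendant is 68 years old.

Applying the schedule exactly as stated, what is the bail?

Base amounts from the schedule: first-degree assault $152,500; petty theft $7,000; child endangerment $285,300; third-degree assault $24,000.
Stacking rule: highest base plus $15,500 per additional charge. Highest is child endangerment at $285,300; 3 additional charges → +$46,500. Combined base = $331,800.
No failures to appear in the past ten years (−20%): $331,800 × 0.8 = $265,440.
Age 65 or older (−25%): $265,440 × 0.75 = $199,080.
$199,080 is within the $675,000 maximum.

$199,080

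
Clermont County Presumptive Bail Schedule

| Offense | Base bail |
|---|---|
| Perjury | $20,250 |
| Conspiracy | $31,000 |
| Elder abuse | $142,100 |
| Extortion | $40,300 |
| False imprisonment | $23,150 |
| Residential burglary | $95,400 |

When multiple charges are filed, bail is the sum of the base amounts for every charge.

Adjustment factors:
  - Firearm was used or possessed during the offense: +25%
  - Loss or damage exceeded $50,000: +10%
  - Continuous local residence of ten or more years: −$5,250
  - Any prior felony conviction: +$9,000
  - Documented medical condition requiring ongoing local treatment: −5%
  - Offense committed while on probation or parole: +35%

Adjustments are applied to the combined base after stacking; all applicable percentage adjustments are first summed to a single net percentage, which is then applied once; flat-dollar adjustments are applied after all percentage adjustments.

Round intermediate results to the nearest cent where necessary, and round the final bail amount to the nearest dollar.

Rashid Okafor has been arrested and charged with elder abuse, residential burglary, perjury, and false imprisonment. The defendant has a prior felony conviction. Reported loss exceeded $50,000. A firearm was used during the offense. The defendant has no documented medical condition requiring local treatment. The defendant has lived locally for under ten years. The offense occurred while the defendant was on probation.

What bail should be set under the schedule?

Base amounts from the schedule: elder abuse $142,100; residential burglary $95,400; perjury $20,250; false imprisonment $23,150.
Stacking rule: sum of all bases. $142,100 + $95,400 + $20,250 + $23,150 = $280,900.
Net percentage adjustment: +25% +10% +35% = +70%. $280,900 × 1.7 = $477,530.
Any prior felony conviction (+$9,000 flat): $477,530 + $9,000 = $486,530.

$486,530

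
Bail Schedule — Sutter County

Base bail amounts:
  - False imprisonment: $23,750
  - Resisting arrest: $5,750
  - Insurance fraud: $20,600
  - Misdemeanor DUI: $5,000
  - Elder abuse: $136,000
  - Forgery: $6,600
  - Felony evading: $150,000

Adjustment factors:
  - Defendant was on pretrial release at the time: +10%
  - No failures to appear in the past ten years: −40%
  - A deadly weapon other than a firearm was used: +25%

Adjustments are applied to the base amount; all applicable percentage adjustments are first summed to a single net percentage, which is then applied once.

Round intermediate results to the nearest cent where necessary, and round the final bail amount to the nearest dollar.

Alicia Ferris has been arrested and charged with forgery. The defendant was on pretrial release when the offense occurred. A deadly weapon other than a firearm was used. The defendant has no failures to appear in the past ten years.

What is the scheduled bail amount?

$6,270

Base amounts from the schedule: forgery $6,600.
Single charge. Combined base = $6,600.
Net percentage adjustment: +10% −40% +25% = −5%. $6,600 × 0.95 = $6,270.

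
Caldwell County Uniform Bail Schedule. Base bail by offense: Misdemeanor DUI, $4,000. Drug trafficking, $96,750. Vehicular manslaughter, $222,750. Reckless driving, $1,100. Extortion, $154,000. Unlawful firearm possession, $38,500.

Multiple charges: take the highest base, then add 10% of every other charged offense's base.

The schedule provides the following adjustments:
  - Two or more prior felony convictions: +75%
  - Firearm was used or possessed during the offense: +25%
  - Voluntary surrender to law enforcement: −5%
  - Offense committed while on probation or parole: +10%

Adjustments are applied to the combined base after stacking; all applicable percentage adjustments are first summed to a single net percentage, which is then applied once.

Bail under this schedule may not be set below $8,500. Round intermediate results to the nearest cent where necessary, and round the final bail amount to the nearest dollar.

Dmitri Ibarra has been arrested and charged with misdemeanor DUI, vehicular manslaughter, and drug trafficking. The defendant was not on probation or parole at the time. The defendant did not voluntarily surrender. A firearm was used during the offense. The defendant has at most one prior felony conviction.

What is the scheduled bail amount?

$291,031

Base amounts from the schedule: misdemeanor DUI $4,000; vehicular manslaughter $222,750; drug trafficking $96,750.
Stacking rule: highest base plus 10% of each additional charge. Highest is vehicular manslaughter at $222,750. Additional: $4,000 × 10% = $400; $96,750 × 10% = $9,675. Combined base = $222,750 + $10,075 = $232,825.
Firearm was used or possessed during the offense (+25%): $232,825 × 1.25 = $291,031.25.
$291,031.25 is at or above the $8,500 minimum.
Rounded to the nearest dollar: $291,031.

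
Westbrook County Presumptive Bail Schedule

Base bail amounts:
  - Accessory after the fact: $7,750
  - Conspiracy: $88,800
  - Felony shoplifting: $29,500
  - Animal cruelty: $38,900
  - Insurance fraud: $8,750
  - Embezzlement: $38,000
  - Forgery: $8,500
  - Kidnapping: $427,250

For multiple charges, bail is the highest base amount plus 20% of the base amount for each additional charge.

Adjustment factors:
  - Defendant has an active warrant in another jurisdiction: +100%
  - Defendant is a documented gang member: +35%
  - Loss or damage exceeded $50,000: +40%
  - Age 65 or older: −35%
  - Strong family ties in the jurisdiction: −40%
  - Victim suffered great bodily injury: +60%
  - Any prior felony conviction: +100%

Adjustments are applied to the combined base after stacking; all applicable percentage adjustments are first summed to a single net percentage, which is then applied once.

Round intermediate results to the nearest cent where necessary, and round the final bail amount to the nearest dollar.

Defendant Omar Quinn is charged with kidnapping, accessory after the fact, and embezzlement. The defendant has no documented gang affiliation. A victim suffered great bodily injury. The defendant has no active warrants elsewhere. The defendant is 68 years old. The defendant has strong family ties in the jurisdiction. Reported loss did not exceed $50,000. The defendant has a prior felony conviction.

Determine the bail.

$807,340

Base amounts from the schedule: kidnapping $427,250; accessory after the fact $7,750; embezzlement $38,000.
Stacking rule: highest base plus 20% of each additional charge. Highest is kidnapping at $427,250. Additional: $7,750 × 20% = $1,550; $38,000 × 20% = $7,600. Combined base = $427,250 + $9,150 = $436,400.
Net percentage adjustment: −35% −40% +60% +100% = +85%. $436,400 × 1.85 = $807,340.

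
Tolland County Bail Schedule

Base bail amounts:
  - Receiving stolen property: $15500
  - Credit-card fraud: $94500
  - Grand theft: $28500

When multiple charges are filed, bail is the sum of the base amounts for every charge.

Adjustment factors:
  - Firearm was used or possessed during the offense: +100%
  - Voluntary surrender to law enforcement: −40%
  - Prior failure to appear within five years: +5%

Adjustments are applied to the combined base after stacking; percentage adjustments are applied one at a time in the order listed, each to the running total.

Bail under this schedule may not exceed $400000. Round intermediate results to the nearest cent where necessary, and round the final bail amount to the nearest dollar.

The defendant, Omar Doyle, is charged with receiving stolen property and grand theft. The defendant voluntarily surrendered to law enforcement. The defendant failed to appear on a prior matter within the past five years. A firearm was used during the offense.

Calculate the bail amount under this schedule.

$55440

Base amounts from the schedule: receiving stolen property $15500; grand theft $28500.
Stacking rule: sum of all bases. $15500 + $28500 = $44000.
Firearm was used or possessed during the offense (+100%): $44000 × 2 = $88000.
Voluntary surrender to law enforcement (−40%): $88000 × 0.6 = $52800.
Prior failure to appear within five years (+5%): $52800 × 1.05 = $55440.
$55440 is within the $400000 maximum.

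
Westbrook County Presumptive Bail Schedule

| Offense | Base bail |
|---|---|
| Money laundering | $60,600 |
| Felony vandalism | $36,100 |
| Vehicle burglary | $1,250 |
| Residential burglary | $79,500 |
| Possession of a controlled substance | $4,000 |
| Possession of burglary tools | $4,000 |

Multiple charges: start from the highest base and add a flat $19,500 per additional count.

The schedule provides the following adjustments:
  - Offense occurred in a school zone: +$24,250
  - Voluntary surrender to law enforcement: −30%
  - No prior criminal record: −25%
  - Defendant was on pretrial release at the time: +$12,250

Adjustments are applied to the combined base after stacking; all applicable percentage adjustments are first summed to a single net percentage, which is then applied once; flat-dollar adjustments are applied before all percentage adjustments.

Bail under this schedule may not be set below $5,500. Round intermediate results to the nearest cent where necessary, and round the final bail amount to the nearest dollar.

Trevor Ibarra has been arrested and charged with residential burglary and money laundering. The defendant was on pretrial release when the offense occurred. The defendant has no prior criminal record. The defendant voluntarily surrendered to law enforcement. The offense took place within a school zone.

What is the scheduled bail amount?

$60,975

Base amounts from the schedule: residential burglary $79,500; money laundering $60,600.
Stacking rule: highest base plus $19,500 per additional charge. Highest is residential burglary at $79,500; 1 additional charge → +$19,500. Combined base = $99,000.
Offense occurred in a school zone (+$24,250 flat): $99,000 + $24,250 = $123,250.
Defendant was on pretrial release at the time (+$12,250 flat): $123,250 + $12,250 = $135,500.
Net percentage adjustment: −30% −25% = −55%. $135,500 × 0.45 = $60,975.
$60,975 is at or above the $5,500 minimum.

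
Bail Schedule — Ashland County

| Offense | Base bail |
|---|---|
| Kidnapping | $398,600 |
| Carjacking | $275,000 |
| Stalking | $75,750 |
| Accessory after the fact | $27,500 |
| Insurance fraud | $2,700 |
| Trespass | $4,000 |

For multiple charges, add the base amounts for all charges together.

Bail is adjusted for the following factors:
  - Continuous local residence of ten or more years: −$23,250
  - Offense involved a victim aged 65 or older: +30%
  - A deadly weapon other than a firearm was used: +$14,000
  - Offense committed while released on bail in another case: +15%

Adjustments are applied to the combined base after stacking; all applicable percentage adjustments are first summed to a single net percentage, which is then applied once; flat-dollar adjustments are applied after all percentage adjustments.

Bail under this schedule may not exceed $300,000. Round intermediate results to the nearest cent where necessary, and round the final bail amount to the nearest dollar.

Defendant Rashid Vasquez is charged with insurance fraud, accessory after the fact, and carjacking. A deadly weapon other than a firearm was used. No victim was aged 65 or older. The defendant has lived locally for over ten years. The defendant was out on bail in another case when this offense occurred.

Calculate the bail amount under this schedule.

$300,000

Base amounts from the schedule: insurance fraud $2,700; accessory after the fact $27,500; carjacking $275,000.
Stacking rule: sum of all bases. $2,700 + $27,500 + $275,000 = $305,200.
Offense committed while released on bail in another case (+15%): $305,200 × 1.15 = $350,980.
Continuous local residence of ten or more years (−$23,250 flat): $350,980 − $23,250 = $327,730.
A deadly weapon other than a firearm was used (+$14,000 flat): $327,730 + $14,000 = $341,730.
Result $341,730 exceeds the maximum of $300,000; bail is capped at $300,000.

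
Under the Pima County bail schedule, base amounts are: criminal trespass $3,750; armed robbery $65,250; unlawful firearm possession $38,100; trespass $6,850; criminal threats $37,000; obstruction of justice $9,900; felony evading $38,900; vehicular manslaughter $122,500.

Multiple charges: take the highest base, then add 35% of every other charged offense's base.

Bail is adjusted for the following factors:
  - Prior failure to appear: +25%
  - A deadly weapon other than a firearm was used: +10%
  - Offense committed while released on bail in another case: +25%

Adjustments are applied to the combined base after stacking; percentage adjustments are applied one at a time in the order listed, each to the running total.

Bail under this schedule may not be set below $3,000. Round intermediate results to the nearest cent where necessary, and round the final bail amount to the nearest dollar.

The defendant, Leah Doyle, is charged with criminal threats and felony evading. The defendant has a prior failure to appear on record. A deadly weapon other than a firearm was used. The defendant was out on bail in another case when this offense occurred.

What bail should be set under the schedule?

Base amounts from the schedule: criminal threats $37,000; felony evading $38,900.
Stacking rule: highest base plus 35% of each additional charge. Highest is felony evading at $38,900. Additional: $37,000 × 35% = $12,950. Combined base = $38,900 + $12,950 = $51,850.
Prior failure to appear (+25%): $51,850 × 1.25 = $64,812.50.
A deadly weapon other than a firearm was used (+10%): $64,812.50 × 1.1 = $71,293.75.
Offense committed while released on bail in another case (+25%): $71,293.75 × 1.25 = $89,117.19.
$89,117.19 is at or above the $3,000 minimum.
Rounded to the nearest dollar: $89,117.

$89,117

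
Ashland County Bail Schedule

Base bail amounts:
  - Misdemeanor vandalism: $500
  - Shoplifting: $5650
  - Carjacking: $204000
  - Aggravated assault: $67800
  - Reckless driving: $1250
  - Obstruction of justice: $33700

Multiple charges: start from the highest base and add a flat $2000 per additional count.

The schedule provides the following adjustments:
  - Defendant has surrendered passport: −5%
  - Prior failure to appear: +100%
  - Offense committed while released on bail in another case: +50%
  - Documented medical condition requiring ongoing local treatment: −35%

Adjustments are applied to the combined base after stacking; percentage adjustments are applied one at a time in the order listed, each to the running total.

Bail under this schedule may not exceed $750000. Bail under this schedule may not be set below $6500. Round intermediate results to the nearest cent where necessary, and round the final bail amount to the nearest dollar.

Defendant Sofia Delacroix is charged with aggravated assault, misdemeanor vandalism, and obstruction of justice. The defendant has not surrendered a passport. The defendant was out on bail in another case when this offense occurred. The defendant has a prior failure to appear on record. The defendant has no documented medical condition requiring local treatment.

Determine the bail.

$215400

Base amounts from the schedule: aggravated assault $67800; misdemeanor vandalism $500; obstruction of justice $33700.
Stacking rule: highest base plus $2000 per additional charge. Highest is aggravated assault at $67800; 2 additional charges → +$4000. Combined base = $71800.
Prior failure to appear (+100%): $71800 × 2 = $143600.
Offense committed while released on bail in another case (+50%): $143600 × 1.5 = $215400.
$215400 is within the $750000 maximum.
$215400 is at or above the $6500 minimum.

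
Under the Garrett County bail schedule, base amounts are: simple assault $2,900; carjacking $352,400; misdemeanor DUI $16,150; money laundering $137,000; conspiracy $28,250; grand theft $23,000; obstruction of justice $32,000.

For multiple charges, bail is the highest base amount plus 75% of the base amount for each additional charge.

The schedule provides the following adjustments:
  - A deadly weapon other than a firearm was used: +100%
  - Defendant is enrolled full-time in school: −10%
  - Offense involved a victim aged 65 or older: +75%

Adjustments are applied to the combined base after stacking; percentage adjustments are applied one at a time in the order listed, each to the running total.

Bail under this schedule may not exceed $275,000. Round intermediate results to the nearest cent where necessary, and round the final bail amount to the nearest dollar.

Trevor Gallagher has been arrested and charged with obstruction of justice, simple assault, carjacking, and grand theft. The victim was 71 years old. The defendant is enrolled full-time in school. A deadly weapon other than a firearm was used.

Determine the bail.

$275,000

Base amounts from the schedule: obstruction of justice $32,000; simple assault $2,900; carjacking $352,400; grand theft $23,000.
Stacking rule: highest base plus 75% of each additional charge. Highest is carjacking at $352,400. Additional: $32,000 × 75% = $24,000; $2,900 × 75% = $2,175; $23,000 × 75% = $17,250. Combined base = $352,400 + $43,425 = $395,825.
A deadly weapon other than a firearm was used (+100%): $395,825 × 2 = $791,650.
Defendant is enrolled full-time in school (−10%): $791,650 × 0.9 = $712,485.
Offense involved a victim aged 65 or older (+75%): $712,485 × 1.75 = $1,246,848.75.
Result $1,246,848.75 exceeds the maximum of $275,000; bail is capped at $275,000.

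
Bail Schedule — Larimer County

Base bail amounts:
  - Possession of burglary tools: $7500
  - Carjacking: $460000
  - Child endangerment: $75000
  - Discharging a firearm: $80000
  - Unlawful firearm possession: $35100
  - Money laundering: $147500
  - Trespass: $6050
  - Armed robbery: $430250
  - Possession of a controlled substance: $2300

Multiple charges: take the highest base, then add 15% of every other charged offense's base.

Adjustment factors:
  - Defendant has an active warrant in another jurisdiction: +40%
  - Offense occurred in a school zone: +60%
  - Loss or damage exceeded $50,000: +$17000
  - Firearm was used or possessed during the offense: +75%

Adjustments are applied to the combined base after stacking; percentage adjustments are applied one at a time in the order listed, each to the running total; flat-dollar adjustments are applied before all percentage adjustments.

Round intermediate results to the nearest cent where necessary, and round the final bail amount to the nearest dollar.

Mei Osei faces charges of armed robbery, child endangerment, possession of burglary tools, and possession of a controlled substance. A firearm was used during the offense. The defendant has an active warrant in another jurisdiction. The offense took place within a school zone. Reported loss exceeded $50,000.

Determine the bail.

Base amounts from the schedule: armed robbery $430250; child endangerment $75000; possession of burglary tools $7500; possession of a controlled substance $2300.
Stacking rule: highest base plus 15% of each additional charge. Highest is armed robbery at $430250. Additional: $75000 × 15% = $11250; $7500 × 15% = $1125; $2300 × 15% = $345. Combined base = $430250 + $12720 = $442970.
Loss or damage exceeded $50,000 (+$17000 flat): $442970 + $17000 = $459970.
Defendant has an active warrant in another jurisdiction (+40%): $459970 × 1.4 = $643958.
Offense occurred in a school zone (+60%): $643958 × 1.6 = $1030332.80.
Firearm was used or possessed during the offense (+75%): $1030332.80 × 1.75 = $1803082.40.
Rounded to the nearest dollar: $1803082.

$1803082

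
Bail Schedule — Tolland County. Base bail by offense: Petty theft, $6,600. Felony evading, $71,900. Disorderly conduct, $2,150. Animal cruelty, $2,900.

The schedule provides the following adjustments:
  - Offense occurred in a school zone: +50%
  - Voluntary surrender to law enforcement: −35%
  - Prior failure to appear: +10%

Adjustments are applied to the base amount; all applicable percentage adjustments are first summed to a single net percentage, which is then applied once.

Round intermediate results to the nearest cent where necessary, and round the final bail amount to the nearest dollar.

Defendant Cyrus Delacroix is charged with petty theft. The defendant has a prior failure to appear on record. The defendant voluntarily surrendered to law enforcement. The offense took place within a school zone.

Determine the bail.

$8,250

Base amounts from the schedule: petty theft $6,600.
Single charge. Combined base = $6,600.
Net percentage adjustment: +50% −35% +10% = +25%. $6,600 × 1.25 = $8,250.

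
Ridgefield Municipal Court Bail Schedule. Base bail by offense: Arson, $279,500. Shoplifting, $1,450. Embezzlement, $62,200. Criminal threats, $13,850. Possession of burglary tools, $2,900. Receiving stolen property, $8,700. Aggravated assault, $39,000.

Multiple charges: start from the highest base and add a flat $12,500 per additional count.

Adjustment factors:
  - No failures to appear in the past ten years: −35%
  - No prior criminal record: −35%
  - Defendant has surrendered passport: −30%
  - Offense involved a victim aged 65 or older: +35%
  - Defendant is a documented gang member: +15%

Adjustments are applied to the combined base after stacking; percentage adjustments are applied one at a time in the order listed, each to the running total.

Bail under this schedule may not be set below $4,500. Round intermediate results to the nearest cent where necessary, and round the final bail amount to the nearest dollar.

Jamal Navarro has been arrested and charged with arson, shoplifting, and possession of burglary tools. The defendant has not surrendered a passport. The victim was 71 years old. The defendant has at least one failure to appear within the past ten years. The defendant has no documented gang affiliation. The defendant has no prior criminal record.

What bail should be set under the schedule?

$267,199

Base amounts from the schedule: arson $279,500; shoplifting $1,450; possession of burglary tools $2,900.
Stacking rule: highest base plus $12,500 per additional charge. Highest is arson at $279,500; 2 additional charges → +$25,000. Combined base = $304,500.
No prior criminal record (−35%): $304,500 × 0.65 = $197,925.
Offense involved a victim aged 65 or older (+35%): $197,925 × 1.35 = $267,198.75.
$267,198.75 is at or above the $4,500 minimum.
Rounded to the nearest dollar: $267,199.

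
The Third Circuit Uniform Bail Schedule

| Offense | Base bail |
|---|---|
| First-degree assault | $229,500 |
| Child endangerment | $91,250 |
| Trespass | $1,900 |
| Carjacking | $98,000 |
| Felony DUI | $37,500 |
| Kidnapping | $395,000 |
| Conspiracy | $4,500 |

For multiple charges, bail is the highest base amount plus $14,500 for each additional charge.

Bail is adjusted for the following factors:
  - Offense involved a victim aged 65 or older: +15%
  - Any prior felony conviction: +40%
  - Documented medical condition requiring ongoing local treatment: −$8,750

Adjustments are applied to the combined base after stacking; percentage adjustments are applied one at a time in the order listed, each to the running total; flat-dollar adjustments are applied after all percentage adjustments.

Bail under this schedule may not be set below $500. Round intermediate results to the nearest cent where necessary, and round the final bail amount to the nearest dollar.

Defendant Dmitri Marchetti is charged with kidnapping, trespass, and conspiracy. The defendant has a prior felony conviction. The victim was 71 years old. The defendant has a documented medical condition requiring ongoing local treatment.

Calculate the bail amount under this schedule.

Base amounts from the schedule: kidnapping $395,000; trespass $1,900; conspiracy $4,500.
Stacking rule: highest base plus $14,500 per additional charge. Highest is kidnapping at $395,000; 2 additional charges → +$29,000. Combined base = $424,000.
Offense involved a victim aged 65 or older (+15%): $424,000 × 1.15 = $487,600.
Any prior felony conviction (+40%): $487,600 × 1.4 = $682,640.
Documented medical condition requiring ongoing local treatment (−$8,750 flat): $682,640 − $8,750 = $673,890.
$673,890 is at or above the $500 minimum.

$673,890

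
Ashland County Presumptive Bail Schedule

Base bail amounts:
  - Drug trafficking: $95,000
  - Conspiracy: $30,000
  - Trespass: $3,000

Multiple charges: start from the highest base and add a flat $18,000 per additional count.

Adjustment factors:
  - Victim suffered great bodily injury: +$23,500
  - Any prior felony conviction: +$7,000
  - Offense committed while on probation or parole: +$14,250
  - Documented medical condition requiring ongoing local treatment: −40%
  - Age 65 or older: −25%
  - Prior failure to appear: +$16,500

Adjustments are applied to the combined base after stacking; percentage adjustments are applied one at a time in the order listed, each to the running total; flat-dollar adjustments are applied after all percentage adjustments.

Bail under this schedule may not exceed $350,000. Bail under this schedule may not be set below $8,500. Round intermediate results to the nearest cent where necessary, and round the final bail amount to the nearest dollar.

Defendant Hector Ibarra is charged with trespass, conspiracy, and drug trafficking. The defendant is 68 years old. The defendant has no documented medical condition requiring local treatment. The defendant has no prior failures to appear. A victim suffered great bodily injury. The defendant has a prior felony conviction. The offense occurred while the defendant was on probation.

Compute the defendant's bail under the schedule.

Base amounts from the schedule: trespass $3,000; conspiracy $30,000; drug trafficking $95,000.
Stacking rule: highest base plus $18,000 per additional charge. Highest is drug trafficking at $95,000; 2 additional charges → +$36,000. Combined base = $131,000.
Age 65 or older (−25%): $131,000 × 0.75 = $98,250.
Victim suffered great bodily injury (+$23,500 flat): $98,250 + $23,500 = $121,750.
Any prior felony conviction (+$7,000 flat): $121,750 + $7,000 = $128,750.
Offense committed while on probation or parole (+$14,250 flat): $128,750 + $14,250 = $143,000.
$143,000 is within the $350,000 maximum.
$143,000 is at or above the $8,500 minimum.

$143,000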